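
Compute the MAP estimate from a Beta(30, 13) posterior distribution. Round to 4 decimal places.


MAP = mode of Beta distribution
= (alpha - 1)/(alpha + beta - 2)
= (30-1)/(30+13-2)
= 29/41 = 0.7073

0.7073


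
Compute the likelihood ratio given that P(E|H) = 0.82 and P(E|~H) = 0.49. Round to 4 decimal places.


LR = P(E|H) / P(E|~H)
= 0.82 / 0.49 = 1.6735

1.6735


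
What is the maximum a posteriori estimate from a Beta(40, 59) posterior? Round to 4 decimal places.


The MAP estimate equals the mode of the distribution.
Mode of Beta(a,b) = (a-1)/(a+b-2)
= 39/97
= 0.4021

0.4021


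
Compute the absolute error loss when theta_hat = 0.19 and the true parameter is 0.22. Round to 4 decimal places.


L = |theta_hat - theta_true|
= |0.19 - 0.22| = 0.03

0.03


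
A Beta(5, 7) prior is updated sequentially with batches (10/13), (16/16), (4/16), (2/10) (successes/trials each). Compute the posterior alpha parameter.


Sequential conjugate updating is equivalent to a single batch update.
Total successes across all batches = 32
alpha_posterior = alpha_prior + total_successes = 5 + 32
= 37

37


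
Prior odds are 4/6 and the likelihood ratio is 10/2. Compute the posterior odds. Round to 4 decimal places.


Posterior odds = prior odds * likelihood ratio
= (4/6) * (10/2)
= 40 / 12
= 3.3333

3.3333


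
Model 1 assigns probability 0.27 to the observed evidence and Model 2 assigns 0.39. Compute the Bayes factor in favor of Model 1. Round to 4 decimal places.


BF = P(data|M1) / P(data|M2)
= 0.27 / 0.39 = 0.6923

0.6923


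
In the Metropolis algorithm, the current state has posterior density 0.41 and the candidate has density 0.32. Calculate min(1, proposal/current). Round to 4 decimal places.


Ratio = 0.32/0.41 = 0.7805
Acceptance probability = min(1, 0.7805)
= 0.7805

0.7805


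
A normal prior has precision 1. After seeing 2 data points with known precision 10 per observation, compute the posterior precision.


In the conjugate normal model, precisions add:
tau_posterior = tau_prior + n * tau_data
= 1 + 2*10 = 21

21


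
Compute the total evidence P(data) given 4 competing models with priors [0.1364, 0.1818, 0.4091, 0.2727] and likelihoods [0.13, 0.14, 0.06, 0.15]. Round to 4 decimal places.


Marginal likelihood = sum P(model_i) * P(data|model_i)
Model 1: 0.1364 * 0.13 = 0.0177
Model 2: 0.1818 * 0.14 = 0.0255
Model 3: 0.4091 * 0.06 = 0.0245
Model 4: 0.2727 * 0.15 = 0.0409
Total = 0.1086

0.1086


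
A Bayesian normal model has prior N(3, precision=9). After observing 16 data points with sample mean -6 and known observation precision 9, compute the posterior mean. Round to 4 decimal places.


Posterior mean = (prior_precision * prior_mean + n * data_precision * data_mean) / (prior_precision + n * data_precision)
Numerator = 9*3 + 16*9*-6 = -837
Denominator = 9 + 16*9 = 153
Posterior mean = -5.4706

-5.4706


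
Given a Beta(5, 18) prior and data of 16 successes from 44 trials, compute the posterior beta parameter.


Number of failures = 44 - 16 = 28
Posterior beta = 18 + 28 = 46

46


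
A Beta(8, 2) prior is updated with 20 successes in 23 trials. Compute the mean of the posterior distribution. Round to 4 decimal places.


After update: Beta(28, 5)
Mean = 28 / (28 + 5) = 28 / 33
= 0.8485

0.8485


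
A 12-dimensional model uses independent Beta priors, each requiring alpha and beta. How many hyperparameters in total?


Per parameter: 2 (alpha and beta).
Total = 12 * 2 = 24

24


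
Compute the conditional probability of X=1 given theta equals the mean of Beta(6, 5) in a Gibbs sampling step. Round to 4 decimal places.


Mean of Beta(6, 5) = 0.5455
P(X=1 | theta=0.5455) = 0.5455

0.5455


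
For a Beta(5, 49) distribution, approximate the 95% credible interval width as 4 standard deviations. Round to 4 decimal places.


Variance of Beta(a,b) = ab / ((a+b)^2 * (a+b+1))
= 5*49 / ((54)^2 * 55)
= 0.0015
SD = sqrt(0.0015) = 0.0391
Width = 4 * SD = 0.1563

0.1563


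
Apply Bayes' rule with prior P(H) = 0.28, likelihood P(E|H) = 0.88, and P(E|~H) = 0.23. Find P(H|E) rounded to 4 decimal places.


Step 1: Compute marginal P(E) = P(E|H)P(H) + P(E|~H)P(~H)
= 0.88*0.28 + 0.23*0.72 = 0.412
Step 2: P(H|E) = P(E|H)P(H)/P(E) = 0.2464/0.412
= 0.5981

0.5981


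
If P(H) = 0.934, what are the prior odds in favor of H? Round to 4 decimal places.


Prior odds = P(H) / (1 - P(H))
= 0.934 / 0.066
= 14.1515

14.1515


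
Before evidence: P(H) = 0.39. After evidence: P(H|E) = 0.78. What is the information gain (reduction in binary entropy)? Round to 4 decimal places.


Prior entropy = 0.9648
Posterior entropy = 0.7602
Information gain = 0.9648 - 0.7602 = 0.2046

0.2046


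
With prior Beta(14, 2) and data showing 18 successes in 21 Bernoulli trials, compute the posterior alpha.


Conjugate update: alpha_posterior = alpha_prior + k
= 14 + 18 = 32

32


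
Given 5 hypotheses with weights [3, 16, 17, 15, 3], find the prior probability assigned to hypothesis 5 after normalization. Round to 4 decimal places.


To normalize, divide each weight by the sum of all weights.
Sum = 54
Prior(H5) = 3/54 = 0.0556

0.0556


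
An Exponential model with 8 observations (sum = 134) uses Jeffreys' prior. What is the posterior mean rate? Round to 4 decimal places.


Posterior Gamma(8, 134)
E[lambda] = 8/134 = 0.0597

0.0597


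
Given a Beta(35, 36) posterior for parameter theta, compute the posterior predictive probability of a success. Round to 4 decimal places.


For a Beta-Bernoulli model, the predictive probability is the mean:
P(success) = 35/(35+36) = 35/71 = 0.493

0.493


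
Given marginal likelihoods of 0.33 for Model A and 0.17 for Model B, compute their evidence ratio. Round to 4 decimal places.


Ratio = ML(A) / ML(B) = 0.33/0.17
= 1.9412

1.9412


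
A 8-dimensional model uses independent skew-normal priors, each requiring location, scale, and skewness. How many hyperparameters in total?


Per parameter: 3 (location, scale, and skewness).
Total = 8 * 3 = 24

24


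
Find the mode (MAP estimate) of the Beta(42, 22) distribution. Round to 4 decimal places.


For Beta(a,b) with a,b > 1:
Mode = (a-1)/(a+b-2) = (42-1)/(64-2)
= 41/62 = 0.6613

0.6613


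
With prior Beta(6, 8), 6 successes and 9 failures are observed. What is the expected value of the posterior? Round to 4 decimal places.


Posterior = Beta(12, 17)
E[theta] = alpha/(alpha+beta)
= 12/29 = 0.4138

0.4138


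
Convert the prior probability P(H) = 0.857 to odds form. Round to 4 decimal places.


P(not H) = 1 - 0.857 = 0.143
Odds = 0.857 / 0.143 = 5.993

5.993


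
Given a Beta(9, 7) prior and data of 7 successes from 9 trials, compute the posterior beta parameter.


Number of failures = 9 - 7 = 2
Posterior beta = 7 + 2 = 9

9


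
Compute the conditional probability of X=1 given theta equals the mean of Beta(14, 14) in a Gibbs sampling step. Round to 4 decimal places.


Mean of Beta(14, 14) = 0.5
P(X=1 | theta=0.5) = 0.5

0.5


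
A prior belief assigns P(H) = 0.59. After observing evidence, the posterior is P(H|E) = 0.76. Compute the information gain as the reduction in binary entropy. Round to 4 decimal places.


H(prior) = -0.59*log2(0.59) - 0.41*log2(0.41)
= 0.9765
H(post) = -0.76*log2(0.76) - 0.24*log2(0.24)
= 0.795
IG = 0.9765 - 0.795 = 0.1815

0.1815


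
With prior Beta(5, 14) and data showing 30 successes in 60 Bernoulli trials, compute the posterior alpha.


Conjugate update: alpha_posterior = alpha_prior + k
= 5 + 30 = 35

35


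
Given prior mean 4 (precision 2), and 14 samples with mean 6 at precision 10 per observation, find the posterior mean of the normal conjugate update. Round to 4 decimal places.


The posterior mean is a precision-weighted average of prior and data.
Post. prec. = 2 + 140 = 142
Post. mean = (8 + 840)/142 = 848/142 = 5.9718

5.9718


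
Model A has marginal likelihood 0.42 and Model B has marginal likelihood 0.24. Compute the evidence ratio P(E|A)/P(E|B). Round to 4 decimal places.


Evidence ratio = P(E|A) / P(E|B)
= 0.42 / 0.24
= 1.75

1.75


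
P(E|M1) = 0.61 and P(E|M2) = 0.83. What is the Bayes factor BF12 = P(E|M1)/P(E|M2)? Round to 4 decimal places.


Bayes factor BF12 = P(E|M1) / P(E|M2)
= 0.61 / 0.83
= 0.7349

0.7349


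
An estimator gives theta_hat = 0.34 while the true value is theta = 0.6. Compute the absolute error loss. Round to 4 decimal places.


The absolute error loss is |theta_hat - theta|
= |0.34 - 0.6|
= 0.26

0.26


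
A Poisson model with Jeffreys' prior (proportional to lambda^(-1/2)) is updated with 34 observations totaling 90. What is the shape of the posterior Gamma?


Posterior = Gamma(0.5 + S, n)
= Gamma(0.5 + 90, 34)
Posterior shape = 0.5 + S = 0.5 + 90 = 90.5

90.5


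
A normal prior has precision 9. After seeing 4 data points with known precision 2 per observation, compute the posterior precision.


In the conjugate normal model, precisions add:
tau_posterior = tau_prior + n * tau_data
= 9 + 4*2 = 17

17


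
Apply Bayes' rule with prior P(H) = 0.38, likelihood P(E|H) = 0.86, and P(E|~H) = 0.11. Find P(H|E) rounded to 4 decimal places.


Step 1: Compute marginal P(E) = P(E|H)P(H) + P(E|~H)P(~H)
= 0.86*0.38 + 0.11*0.62 = 0.395
Step 2: P(H|E) = P(E|H)P(H)/P(E) = 0.3268/0.395
= 0.8273

0.8273


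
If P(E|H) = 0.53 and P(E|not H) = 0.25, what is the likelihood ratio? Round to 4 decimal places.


Likelihood ratio = P(E|H) / P(E|not H)
= 0.53 / 0.25
= 2.12

2.12


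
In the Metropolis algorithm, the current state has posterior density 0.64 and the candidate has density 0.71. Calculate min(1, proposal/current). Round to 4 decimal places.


Ratio = 0.71/0.64 = 1.1094
Acceptance probability = min(1, 1.1094)
= 1.0

1.0


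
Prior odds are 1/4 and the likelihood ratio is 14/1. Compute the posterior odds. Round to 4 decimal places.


Posterior odds = prior odds * likelihood ratio
= (1/4) * (14/1)
= 14 / 4
= 3.5

3.5


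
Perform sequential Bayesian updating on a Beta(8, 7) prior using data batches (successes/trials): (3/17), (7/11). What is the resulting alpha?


Accumulate successes: 10
Posterior alpha = prior alpha + sum of successes
= 8 + 10 = 18

18


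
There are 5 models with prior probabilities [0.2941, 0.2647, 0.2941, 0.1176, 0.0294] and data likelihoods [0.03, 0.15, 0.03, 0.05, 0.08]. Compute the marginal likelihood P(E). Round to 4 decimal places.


P(E) = sum over models of P(M_i) * P(E|M_i)
= 0.2941*0.03 + 0.2647*0.15 + 0.2941*0.03 + 0.1176*0.05 + 0.0294*0.08
= 0.0656

0.0656


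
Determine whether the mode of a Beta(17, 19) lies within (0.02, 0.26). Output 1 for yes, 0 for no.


First find the mode: (a-1)/(a+b-2) = 0.4706
Is 0.4706 in (0.02, 0.26)? 0

0


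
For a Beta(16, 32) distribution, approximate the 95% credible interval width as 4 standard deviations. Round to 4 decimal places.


Variance of Beta(a,b) = ab / ((a+b)^2 * (a+b+1))
= 16*32 / ((48)^2 * 49)
= 0.0045
SD = sqrt(0.0045) = 0.0673
Width = 4 * SD = 0.2694

0.2694


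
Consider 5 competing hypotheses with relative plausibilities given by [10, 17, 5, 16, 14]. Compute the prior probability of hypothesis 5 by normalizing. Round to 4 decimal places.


Sum of weights = 10 + 17 + 5 + 16 + 14 = 62
Normalized prior for H5 = 14 / 62
= 0.2258

0.2258


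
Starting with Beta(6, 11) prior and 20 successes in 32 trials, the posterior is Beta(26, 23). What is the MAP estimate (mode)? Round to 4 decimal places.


The mode of Beta(a, b) when a > 1 and b > 1 is (a-1)/(a+b-2)
= (26 - 1) / (26 + 23 - 2)
= 25 / 47
= 0.5319

0.5319


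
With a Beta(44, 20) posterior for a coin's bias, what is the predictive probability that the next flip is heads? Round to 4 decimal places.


The predictive probability equals the posterior mean.
P(next = heads) = alpha / (alpha + beta)
= 44 / 64 = 0.6875

0.6875


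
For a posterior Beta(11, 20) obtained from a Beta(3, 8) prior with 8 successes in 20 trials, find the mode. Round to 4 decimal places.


Mode = (alpha - 1) / (alpha + beta - 2)
= 10 / 29
= 0.3448

0.3448


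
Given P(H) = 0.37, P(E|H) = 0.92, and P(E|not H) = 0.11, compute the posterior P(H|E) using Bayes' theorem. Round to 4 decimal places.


By Bayes' theorem: P(H|E) = P(E|H)*P(H) / P(E)
P(E) = P(E|H)*P(H) + P(E|not H)*P(not H)
P(E) = 0.92*0.37 + 0.11*0.63 = 0.4097
P(H|E) = 0.92*0.37 / 0.4097 = 0.8309

0.8309


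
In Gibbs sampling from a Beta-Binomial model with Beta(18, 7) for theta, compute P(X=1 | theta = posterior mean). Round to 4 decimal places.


Posterior mean = alpha/(alpha+beta) = 18/25 = 0.72
P(X=1|theta=mean) = theta = 0.72

0.72


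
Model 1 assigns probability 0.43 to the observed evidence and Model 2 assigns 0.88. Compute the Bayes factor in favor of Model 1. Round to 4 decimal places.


BF = P(data|M1) / P(data|M2)
= 0.43 / 0.88 = 0.4886

0.4886


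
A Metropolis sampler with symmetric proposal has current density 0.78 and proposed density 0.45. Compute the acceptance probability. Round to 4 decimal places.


For symmetric proposals, acceptance = min(1, pi(x*)/pi(x))
= min(1, 0.45/0.78)
= min(1, 0.5769) = 0.5769

0.5769


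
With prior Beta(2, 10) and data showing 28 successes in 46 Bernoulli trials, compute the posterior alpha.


Conjugate update: alpha_posterior = alpha_prior + k
= 2 + 28 = 30

30


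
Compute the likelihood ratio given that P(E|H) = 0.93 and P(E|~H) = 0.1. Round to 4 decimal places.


LR = P(E|H) / P(E|~H)
= 0.93 / 0.1 = 9.3

9.3


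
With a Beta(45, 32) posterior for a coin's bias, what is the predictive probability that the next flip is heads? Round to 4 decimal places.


The predictive probability equals the posterior mean.
P(next = heads) = alpha / (alpha + beta)
= 45 / 77 = 0.5844

0.5844


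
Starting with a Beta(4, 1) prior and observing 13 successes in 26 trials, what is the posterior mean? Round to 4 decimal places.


Posterior parameters: alpha = 4 + 13 = 17
beta = 1 + 13 = 14
Posterior mean = alpha / (alpha + beta) = 17 / 31
= 0.5484

0.5484


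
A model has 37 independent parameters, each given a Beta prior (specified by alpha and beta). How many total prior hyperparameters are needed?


Each Beta prior needs 2 hyperparameters (alpha and beta).
Total = 2 * 37 = 74

74


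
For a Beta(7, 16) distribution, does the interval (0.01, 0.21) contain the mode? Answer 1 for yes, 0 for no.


Mode of Beta(a,b) = (a-1)/(a+b-2)
= (7-1)/(7+16-2) = 0.2857
Check: 0.01 <= 0.2857 <= 0.21?
Result: 0

0


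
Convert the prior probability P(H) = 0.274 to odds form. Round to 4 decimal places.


P(not H) = 1 - 0.274 = 0.726
Odds = 0.274 / 0.726 = 0.3774

0.3774


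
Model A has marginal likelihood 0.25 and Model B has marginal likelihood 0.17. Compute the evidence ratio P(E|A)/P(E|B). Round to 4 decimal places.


Evidence ratio = P(E|A) / P(E|B)
= 0.25 / 0.17
= 1.4706

1.4706


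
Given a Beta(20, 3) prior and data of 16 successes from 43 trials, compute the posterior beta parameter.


Number of failures = 43 - 16 = 27
Posterior beta = 3 + 27 = 30

30


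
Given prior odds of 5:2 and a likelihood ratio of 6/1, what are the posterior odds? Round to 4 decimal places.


Posterior odds = prior odds * LR
Prior odds = 5/2 = 2.5
LR = 6/1 = 6.0
Posterior odds = 2.5 * 6.0 = 15.0

15.0


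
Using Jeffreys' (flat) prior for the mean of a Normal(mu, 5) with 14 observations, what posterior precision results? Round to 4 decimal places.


Flat prior means prior precision is 0.
Posterior precision = n / sigma^2 = 14/5 = 2.8

2.8


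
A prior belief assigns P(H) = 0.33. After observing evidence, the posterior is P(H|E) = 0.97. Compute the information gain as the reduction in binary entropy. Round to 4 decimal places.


H(prior) = -0.33*log2(0.33) - 0.67*log2(0.67)
= 0.9149
H(post) = -0.97*log2(0.97) - 0.03*log2(0.03)
= 0.1944
IG = 0.9149 - 0.1944 = 0.7205

0.7205


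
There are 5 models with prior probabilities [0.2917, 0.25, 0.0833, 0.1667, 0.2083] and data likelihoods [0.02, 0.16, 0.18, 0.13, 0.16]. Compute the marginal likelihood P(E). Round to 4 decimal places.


P(E) = sum over models of P(M_i) * P(E|M_i)
= 0.2917*0.02 + 0.25*0.16 + 0.0833*0.18 + 0.1667*0.13 + 0.2083*0.16
= 0.1158

0.1158


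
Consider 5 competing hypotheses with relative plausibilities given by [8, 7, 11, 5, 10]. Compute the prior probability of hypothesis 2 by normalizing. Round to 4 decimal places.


Sum of weights = 8 + 7 + 11 + 5 + 10 = 41
Normalized prior for H2 = 7 / 41
= 0.1707

0.1707


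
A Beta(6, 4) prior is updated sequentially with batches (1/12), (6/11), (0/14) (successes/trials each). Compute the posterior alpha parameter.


Sequential conjugate updating is equivalent to a single batch update.
Total successes across all batches = 7
alpha_posterior = alpha_prior + total_successes = 6 + 7
= 13

13


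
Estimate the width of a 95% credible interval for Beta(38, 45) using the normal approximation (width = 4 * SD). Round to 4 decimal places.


For Beta(a,b): Var = ab/((a+b)^2(a+b+1))
Var = 0.003, SD = 0.0544
Approximate 95% CI width = 4 * 0.0544 = 0.2174

0.2174


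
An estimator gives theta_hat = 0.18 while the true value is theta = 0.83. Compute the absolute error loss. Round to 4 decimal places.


The absolute error loss is |theta_hat - theta|
= |0.18 - 0.83|
= 0.65

0.65


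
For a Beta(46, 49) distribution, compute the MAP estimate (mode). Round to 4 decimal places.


MAP = mode = (a-1)/(a+b-2)
= (46-1)/(46+49-2)
= 45/93 = 0.4839

0.4839


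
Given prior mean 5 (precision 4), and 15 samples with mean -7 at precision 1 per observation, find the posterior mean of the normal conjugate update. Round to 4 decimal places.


The posterior mean is a precision-weighted average of prior and data.
Post. prec. = 4 + 15 = 19
Post. mean = (20 + -105)/19 = -85/19 = -4.4737

-4.4737


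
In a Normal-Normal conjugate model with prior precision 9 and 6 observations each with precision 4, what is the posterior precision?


Posterior precision = prior precision + n * observation precision
= 9 + 6 * 4
= 9 + 24 = 33

33


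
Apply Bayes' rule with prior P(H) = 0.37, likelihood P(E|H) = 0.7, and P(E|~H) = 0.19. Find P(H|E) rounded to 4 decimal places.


Step 1: Compute marginal P(E) = P(E|H)P(H) + P(E|~H)P(~H)
= 0.7*0.37 + 0.19*0.63 = 0.3787
Step 2: P(H|E) = P(E|H)P(H)/P(E) = 0.259/0.3787
= 0.6839

0.6839


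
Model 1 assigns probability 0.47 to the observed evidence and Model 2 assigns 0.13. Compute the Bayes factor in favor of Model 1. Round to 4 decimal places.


BF = P(data|M1) / P(data|M2)
= 0.47 / 0.13 = 3.6154

3.6154


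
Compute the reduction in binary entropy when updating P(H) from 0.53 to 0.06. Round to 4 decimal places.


H_before = -p*log2(p) - (1-p)*log2(1-p) for p=0.53: 0.9974
H_after for p=0.06: 0.3274
Reduction = 0.9974 - 0.3274 = 0.67

0.67


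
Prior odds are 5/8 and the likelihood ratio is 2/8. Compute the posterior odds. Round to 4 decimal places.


Posterior odds = prior odds * likelihood ratio
= (5/8) * (2/8)
= 10 / 64
= 0.1562

0.1562


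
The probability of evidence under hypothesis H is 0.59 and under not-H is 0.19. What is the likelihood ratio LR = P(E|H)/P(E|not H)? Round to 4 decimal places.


LR = 0.59 / 0.19
= 3.1053

3.1053


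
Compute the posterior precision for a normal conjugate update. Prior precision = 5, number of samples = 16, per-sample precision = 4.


tau_post = tau_0 + n * tau
= 5 + 16 * 4 = 69

69


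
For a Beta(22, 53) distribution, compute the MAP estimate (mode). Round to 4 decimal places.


MAP = mode = (a-1)/(a+b-2)
= (22-1)/(22+53-2)
= 21/73 = 0.2877

0.2877


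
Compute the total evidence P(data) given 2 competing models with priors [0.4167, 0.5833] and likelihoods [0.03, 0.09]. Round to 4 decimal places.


Marginal likelihood = sum P(model_i) * P(data|model_i)
Model 1: 0.4167 * 0.03 = 0.0125
Model 2: 0.5833 * 0.09 = 0.0525
Total = 0.065

0.065


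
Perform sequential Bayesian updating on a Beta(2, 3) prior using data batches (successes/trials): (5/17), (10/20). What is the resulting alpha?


Accumulate successes: 15
Posterior alpha = prior alpha + sum of successes
= 2 + 15 = 17

17


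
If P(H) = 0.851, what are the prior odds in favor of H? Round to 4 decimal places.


Prior odds = P(H) / (1 - P(H))
= 0.851 / 0.149
= 5.7114

5.7114


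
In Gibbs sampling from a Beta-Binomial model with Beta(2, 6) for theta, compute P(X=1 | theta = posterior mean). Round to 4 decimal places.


Posterior mean = alpha/(alpha+beta) = 2/8 = 0.25
P(X=1|theta=mean) = theta = 0.25

0.25


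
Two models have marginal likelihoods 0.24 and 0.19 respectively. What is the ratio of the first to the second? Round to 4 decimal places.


Evidence ratio = 0.24 / 0.19
= 1.2632

1.2632


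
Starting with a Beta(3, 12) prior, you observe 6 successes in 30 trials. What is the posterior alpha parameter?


For a Beta-Binomial conjugate model:
Posterior alpha = prior alpha + number of successes
= 3 + 6 = 9

9


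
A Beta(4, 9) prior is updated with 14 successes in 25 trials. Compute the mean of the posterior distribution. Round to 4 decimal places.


After update: Beta(18, 20)
Mean = 18 / (18 + 20) = 18 / 38
= 0.4737

0.4737


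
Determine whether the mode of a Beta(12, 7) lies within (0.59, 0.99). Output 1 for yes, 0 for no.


First find the mode: (a-1)/(a+b-2) = 0.6471
Is 0.6471 in (0.59, 0.99)? 1

1


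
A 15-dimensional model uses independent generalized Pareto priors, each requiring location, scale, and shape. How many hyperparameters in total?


Per parameter: 3 (location, scale, and shape).
Total = 15 * 3 = 45

45


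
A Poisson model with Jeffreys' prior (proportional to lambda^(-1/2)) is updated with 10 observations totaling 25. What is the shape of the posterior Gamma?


Posterior = Gamma(0.5 + S, n)
= Gamma(0.5 + 25, 10)
Posterior shape = 0.5 + S = 0.5 + 25 = 25.5

25.5


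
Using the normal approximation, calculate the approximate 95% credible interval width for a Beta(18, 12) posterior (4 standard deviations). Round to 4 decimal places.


Var(Beta) = 18*12/(30^2 * 31) = 0.0077
SD = 0.088
Width ~ 4*SD = 0.352

0.352


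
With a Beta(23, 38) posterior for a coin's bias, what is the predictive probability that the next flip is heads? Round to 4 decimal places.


The predictive probability equals the posterior mean.
P(next = heads) = alpha / (alpha + beta)
= 23 / 61 = 0.377

0.377


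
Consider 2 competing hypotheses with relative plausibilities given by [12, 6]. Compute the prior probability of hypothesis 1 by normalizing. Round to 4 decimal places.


Sum of weights = 12 + 6 = 18
Normalized prior for H1 = 12 / 18
= 0.6667

0.6667


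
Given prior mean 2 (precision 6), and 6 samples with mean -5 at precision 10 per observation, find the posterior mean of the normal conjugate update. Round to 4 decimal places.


The posterior mean is a precision-weighted average of prior and data.
Post. prec. = 6 + 60 = 66
Post. mean = (12 + -300)/66 = -288/66 = -4.3636

-4.3636


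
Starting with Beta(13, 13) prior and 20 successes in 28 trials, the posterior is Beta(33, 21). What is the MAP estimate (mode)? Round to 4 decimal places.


The mode of Beta(a, b) when a > 1 and b > 1 is (a-1)/(a+b-2)
= (33 - 1) / (33 + 21 - 2)
= 32 / 52
= 0.6154

0.6154


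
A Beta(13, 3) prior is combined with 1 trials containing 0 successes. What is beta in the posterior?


In conjugate updating:
beta_posterior = beta_prior + (n - k)
= 3 + (1 - 0)
= 3 + 1 = 4

4


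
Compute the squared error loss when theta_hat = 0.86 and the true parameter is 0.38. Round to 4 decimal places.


L = (theta_hat - theta_true)^2
= (0.86 - 0.38)^2
= 0.48^2 = 0.2304

0.2304


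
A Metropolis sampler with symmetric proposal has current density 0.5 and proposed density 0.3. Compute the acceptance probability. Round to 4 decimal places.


For symmetric proposals, acceptance = min(1, pi(x*)/pi(x))
= min(1, 0.3/0.5)
= min(1, 0.6) = 0.6

0.6


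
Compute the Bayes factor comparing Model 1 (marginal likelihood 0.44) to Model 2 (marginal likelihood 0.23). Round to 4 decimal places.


BF12 = marginal likelihood of M1 / marginal likelihood of M2
= 0.44/0.23
= 1.913

1.913


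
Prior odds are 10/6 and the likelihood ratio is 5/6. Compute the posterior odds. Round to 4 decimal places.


Posterior odds = prior odds * likelihood ratio
= (10/6) * (5/6)
= 50 / 36
= 1.3889

1.3889


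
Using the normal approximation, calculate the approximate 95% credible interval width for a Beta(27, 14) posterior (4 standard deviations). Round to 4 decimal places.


Var(Beta) = 27*14/(41^2 * 42) = 0.0054
SD = 0.0732
Width ~ 4*SD = 0.2927

0.2927


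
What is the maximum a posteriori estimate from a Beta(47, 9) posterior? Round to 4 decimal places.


The MAP estimate equals the mode of the distribution.
Mode of Beta(a,b) = (a-1)/(a+b-2)
= 46/54
= 0.8519

0.8519


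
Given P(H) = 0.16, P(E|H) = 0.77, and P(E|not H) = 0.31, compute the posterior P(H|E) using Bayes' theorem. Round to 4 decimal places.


By Bayes' theorem: P(H|E) = P(E|H)*P(H) / P(E)
P(E) = P(E|H)*P(H) + P(E|not H)*P(not H)
P(E) = 0.77*0.16 + 0.31*0.84 = 0.3836
P(H|E) = 0.77*0.16 / 0.3836 = 0.3212

0.3212


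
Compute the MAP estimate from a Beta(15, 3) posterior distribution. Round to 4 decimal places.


MAP = mode of Beta distribution
= (alpha - 1)/(alpha + beta - 2)
= (15-1)/(15+3-2)
= 14/16 = 0.875

0.875


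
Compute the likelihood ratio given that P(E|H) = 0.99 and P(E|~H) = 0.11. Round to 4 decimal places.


LR = P(E|H) / P(E|~H)
= 0.99 / 0.11 = 9.0

9.0


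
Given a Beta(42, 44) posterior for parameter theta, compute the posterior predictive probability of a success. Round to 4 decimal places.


For a Beta-Bernoulli model, the predictive probability is the mean:
P(success) = 42/(42+44) = 42/86 = 0.4884

0.4884


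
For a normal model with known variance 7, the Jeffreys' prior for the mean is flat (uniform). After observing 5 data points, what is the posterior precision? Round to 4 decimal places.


Jeffreys' prior for normal mean (known variance) is flat.
Prior precision = 0.
Posterior precision = prior_prec + n/sigma^2 = 0 + 5/7
= 0.7143

0.7143


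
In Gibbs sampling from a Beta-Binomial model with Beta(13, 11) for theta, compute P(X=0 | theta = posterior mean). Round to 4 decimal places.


Posterior mean = alpha/(alpha+beta) = 13/24 = 0.5417
P(X=0|theta=mean) = 1 - theta = 0.4583

0.4583


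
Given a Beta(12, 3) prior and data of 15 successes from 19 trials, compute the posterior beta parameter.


Number of failures = 19 - 15 = 4
Posterior beta = 3 + 4 = 7

7


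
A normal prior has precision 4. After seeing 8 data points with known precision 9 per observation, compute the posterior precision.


In the conjugate normal model, precisions add:
tau_posterior = tau_prior + n * tau_data
= 4 + 8*9 = 76

76


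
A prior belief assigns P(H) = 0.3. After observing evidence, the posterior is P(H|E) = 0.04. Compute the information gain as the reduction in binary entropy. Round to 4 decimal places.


H(prior) = -0.3*log2(0.3) - 0.7*log2(0.7)
= 0.8813
H(post) = -0.04*log2(0.04) - 0.96*log2(0.96)
= 0.2423
IG = 0.8813 - 0.2423 = 0.639

0.639


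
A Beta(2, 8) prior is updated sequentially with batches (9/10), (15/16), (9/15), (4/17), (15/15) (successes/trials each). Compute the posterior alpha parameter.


Sequential conjugate updating is equivalent to a single batch update.
Total successes across all batches = 52
alpha_posterior = alpha_prior + total_successes = 2 + 52
= 54

54


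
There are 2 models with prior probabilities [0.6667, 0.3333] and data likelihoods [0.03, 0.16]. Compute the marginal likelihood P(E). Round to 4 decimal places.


P(E) = sum over models of P(M_i) * P(E|M_i)
= 0.6667*0.03 + 0.3333*0.16
= 0.0733

0.0733


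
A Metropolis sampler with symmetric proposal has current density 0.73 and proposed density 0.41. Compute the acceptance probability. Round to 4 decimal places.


For symmetric proposals, acceptance = min(1, pi(x*)/pi(x))
= min(1, 0.41/0.73)
= min(1, 0.5616) = 0.5616

0.5616


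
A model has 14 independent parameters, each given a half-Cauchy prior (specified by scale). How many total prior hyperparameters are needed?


Each half-Cauchy prior needs 1 hyperparameter (scale).
Total = 1 * 14 = 14

14


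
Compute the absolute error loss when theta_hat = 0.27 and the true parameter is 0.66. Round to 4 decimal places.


L = |theta_hat - theta_true|
= |0.27 - 0.66| = 0.39

0.39


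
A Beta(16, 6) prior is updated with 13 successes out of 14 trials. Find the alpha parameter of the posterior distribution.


In the Beta-Binomial conjugate update:
alpha_post = alpha_prior + successes
= 16 + 13
= 29

29


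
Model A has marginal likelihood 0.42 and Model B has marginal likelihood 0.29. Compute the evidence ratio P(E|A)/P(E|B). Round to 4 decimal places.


Evidence ratio = P(E|A) / P(E|B)
= 0.42 / 0.29
= 1.4483

1.4483


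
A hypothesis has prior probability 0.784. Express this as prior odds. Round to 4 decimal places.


Odds = P(H) / P(not H) = 0.784 / 0.216
= 3.6296

3.6296


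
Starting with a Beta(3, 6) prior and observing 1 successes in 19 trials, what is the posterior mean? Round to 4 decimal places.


Posterior parameters: alpha = 3 + 1 = 4
beta = 6 + 18 = 24
Posterior mean = alpha / (alpha + beta) = 4 / 28
= 0.1429

0.1429


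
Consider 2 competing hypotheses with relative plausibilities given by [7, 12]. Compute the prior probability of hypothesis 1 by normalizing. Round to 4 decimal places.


Sum of weights = 7 + 12 = 19
Normalized prior for H1 = 7 / 19
= 0.3684

0.3684


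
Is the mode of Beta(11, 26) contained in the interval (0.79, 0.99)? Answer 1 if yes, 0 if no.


Mode = (a-1)/(a+b-2) = 10/35 = 0.2857
Interval: (0.79, 0.99)
Contains mode? 0

0


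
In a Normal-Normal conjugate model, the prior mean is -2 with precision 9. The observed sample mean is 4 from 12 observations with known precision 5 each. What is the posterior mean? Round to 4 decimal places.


Posterior precision = tau0 + n*tau = 9 + 12*5 = 69
Posterior mean = (tau0*mu0 + n*tau*xbar) / posterior_precision
= (9*-2 + 12*5*4) / 69
= 222 / 69 = 3.2174

3.2174


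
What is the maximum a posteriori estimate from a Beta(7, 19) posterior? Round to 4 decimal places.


The MAP estimate equals the mode of the distribution.
Mode of Beta(a,b) = (a-1)/(a+b-2)
= 6/24
= 0.25

0.25


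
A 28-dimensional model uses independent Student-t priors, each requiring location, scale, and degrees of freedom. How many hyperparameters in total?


Per parameter: 3 (location, scale, and degrees of freedom).
Total = 28 * 3 = 84

84


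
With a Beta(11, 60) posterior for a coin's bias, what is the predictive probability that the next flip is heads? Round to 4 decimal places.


The predictive probability equals the posterior mean.
P(next = heads) = alpha / (alpha + beta)
= 11 / 71 = 0.1549

0.1549


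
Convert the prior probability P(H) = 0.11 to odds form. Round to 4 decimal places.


P(not H) = 1 - 0.11 = 0.89
Odds = 0.11 / 0.89 = 0.1236

0.1236


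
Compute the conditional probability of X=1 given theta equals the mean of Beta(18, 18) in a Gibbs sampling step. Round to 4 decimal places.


Mean of Beta(18, 18) = 0.5
P(X=1 | theta=0.5) = 0.5

0.5


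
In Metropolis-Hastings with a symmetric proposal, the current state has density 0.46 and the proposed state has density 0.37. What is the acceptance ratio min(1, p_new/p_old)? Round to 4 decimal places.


Ratio = p_new / p_old = 0.37 / 0.46 = 0.8043
Acceptance = min(1, 0.8043) = 0.8043

0.8043


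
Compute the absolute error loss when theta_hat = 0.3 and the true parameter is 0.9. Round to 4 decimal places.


L = |theta_hat - theta_true|
= |0.3 - 0.9| = 0.6

0.6


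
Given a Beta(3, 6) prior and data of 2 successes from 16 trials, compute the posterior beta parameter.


Number of failures = 16 - 2 = 14
Posterior beta = 6 + 14 = 20

20


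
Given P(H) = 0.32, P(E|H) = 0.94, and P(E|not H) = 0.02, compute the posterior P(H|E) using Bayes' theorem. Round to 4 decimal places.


By Bayes' theorem: P(H|E) = P(E|H)*P(H) / P(E)
P(E) = P(E|H)*P(H) + P(E|not H)*P(not H)
P(E) = 0.94*0.32 + 0.02*0.68 = 0.3144
P(H|E) = 0.94*0.32 / 0.3144 = 0.9567

0.9567


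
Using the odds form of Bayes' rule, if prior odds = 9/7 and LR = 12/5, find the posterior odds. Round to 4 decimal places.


Bayes' rule in odds form: posterior odds = prior odds * LR
= (9 * 12) / (7 * 5)
= 108/35 = 3.0857

3.0857


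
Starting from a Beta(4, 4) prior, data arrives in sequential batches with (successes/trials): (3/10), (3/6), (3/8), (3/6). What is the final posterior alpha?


In sequential Bayesian updating, we sum all successes.
Total successes = 12
Final alpha = 4 + 12 = 16

16


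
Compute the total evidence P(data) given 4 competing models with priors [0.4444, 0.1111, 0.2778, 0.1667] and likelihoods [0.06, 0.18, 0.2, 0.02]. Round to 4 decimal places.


Marginal likelihood = sum P(model_i) * P(data|model_i)
Model 1: 0.4444 * 0.06 = 0.0267
Model 2: 0.1111 * 0.18 = 0.02
Model 3: 0.2778 * 0.2 = 0.0556
Model 4: 0.1667 * 0.02 = 0.0033
Total = 0.1056

0.1056


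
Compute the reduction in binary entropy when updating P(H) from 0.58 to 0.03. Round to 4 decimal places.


H_before = -p*log2(p) - (1-p)*log2(1-p) for p=0.58: 0.9815
H_after for p=0.03: 0.1944
Reduction = 0.9815 - 0.1944 = 0.7871

0.7871


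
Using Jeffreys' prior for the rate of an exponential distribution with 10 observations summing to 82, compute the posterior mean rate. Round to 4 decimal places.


Jeffreys' prior leads to posterior Gamma(10, 82).
Mean = 10/82 = 0.122

0.122


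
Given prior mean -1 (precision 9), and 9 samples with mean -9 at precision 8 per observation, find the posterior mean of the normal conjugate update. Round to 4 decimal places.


The posterior mean is a precision-weighted average of prior and data.
Post. prec. = 9 + 72 = 81
Post. mean = (-9 + -648)/81 = -657/81 = -8.1111

-8.1111


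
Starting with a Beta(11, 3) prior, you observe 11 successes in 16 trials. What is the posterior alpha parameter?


For a Beta-Binomial conjugate model:
Posterior alpha = prior alpha + number of successes
= 11 + 11 = 22

22


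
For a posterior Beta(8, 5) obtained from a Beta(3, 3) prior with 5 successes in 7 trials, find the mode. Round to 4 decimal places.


Mode = (alpha - 1) / (alpha + beta - 2)
= 7 / 11
= 0.6364

0.6364


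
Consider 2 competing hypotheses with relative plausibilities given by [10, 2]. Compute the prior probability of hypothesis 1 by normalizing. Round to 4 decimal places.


Sum of weights = 10 + 2 = 12
Normalized prior for H1 = 10 / 12
= 0.8333

0.8333


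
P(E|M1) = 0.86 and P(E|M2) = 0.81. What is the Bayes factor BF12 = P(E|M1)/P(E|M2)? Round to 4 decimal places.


Bayes factor BF12 = P(E|M1) / P(E|M2)
= 0.86 / 0.81
= 1.0617

1.0617


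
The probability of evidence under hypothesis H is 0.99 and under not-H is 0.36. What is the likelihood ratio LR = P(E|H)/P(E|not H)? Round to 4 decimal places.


LR = 0.99 / 0.36
= 2.75

2.75


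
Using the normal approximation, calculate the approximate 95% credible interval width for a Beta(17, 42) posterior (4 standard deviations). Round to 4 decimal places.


Var(Beta) = 17*42/(59^2 * 60) = 0.0034
SD = 0.0585
Width ~ 4*SD = 0.2339

0.2339


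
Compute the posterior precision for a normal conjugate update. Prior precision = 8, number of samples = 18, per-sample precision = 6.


tau_post = tau_0 + n * tau
= 8 + 18 * 6 = 116

116


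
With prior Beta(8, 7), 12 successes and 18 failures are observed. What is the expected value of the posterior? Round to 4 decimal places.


Posterior = Beta(20, 25)
E[theta] = alpha/(alpha+beta)
= 20/45 = 0.4444

0.4444


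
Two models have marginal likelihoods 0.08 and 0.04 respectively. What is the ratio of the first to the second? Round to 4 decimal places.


Evidence ratio = 0.08 / 0.04
= 2.0

2.0


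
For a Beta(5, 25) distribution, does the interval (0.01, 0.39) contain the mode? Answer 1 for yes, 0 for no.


Mode of Beta(a,b) = (a-1)/(a+b-2)
= (5-1)/(5+25-2) = 0.1429
Check: 0.01 <= 0.1429 <= 0.39?
Result: 1

1


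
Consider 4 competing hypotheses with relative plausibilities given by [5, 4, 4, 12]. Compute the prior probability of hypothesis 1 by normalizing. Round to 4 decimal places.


Sum of weights = 5 + 4 + 4 + 12 = 25
Normalized prior for H1 = 5 / 25
= 0.2

0.2


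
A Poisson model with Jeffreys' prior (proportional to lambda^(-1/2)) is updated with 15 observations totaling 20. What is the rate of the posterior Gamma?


Posterior = Gamma(0.5 + S, n)
= Gamma(0.5 + 20, 15)
Posterior rate = 0 + n = 15

15.0


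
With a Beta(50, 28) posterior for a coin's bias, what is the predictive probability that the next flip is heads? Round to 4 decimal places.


The predictive probability equals the posterior mean.
P(next = heads) = alpha / (alpha + beta)
= 50 / 78 = 0.641

0.641


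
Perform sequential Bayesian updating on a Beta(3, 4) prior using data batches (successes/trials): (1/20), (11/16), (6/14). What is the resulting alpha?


Accumulate successes: 18
Posterior alpha = prior alpha + sum of successes
= 3 + 18 = 21

21


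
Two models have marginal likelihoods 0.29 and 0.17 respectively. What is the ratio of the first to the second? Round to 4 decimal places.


Evidence ratio = 0.29 / 0.17
= 1.7059

1.7059


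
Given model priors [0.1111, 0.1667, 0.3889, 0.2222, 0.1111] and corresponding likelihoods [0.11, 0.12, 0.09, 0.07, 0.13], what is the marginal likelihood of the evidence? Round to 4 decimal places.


P(E) = sum_i P(M_i) P(E|M_i)
= 0.0122 + 0.02 + 0.035 + 0.0156 + 0.0144
= 0.0972

0.0972


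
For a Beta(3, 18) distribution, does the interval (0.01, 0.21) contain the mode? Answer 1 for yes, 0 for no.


Mode of Beta(a,b) = (a-1)/(a+b-2)
= (3-1)/(3+18-2) = 0.1053
Check: 0.01 <= 0.1053 <= 0.21?
Result: 1

1


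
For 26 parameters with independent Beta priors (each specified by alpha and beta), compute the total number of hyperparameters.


A Beta prior has 2 hyperparameters per parameter.
Total = 26 * 2 = 52

52


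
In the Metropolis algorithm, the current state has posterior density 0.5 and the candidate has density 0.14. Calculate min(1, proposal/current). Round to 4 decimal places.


Ratio = 0.14/0.5 = 0.28
Acceptance probability = min(1, 0.28)
= 0.28

0.28


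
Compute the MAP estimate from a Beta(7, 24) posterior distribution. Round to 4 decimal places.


MAP = mode of Beta distribution
= (alpha - 1)/(alpha + beta - 2)
= (7-1)/(7+24-2)
= 6/29 = 0.2069

0.2069


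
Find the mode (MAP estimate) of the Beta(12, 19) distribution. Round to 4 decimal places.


For Beta(a,b) with a,b > 1:
Mode = (a-1)/(a+b-2) = (12-1)/(31-2)
= 11/29 = 0.3793

0.3793


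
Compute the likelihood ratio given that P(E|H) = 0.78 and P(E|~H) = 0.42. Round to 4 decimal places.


LR = P(E|H) / P(E|~H)
= 0.78 / 0.42 = 1.8571

1.8571


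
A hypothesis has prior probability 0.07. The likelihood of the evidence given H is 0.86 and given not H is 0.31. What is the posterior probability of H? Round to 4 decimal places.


Using Bayes' theorem:
P(E) = 0.07 * 0.86 + 0.93 * 0.31
P(E) = 0.3485
P(H|E) = (0.07 * 0.86) / 0.3485 = 0.1727

0.1727


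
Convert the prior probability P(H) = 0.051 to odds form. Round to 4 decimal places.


P(not H) = 1 - 0.051 = 0.949
Odds = 0.051 / 0.949 = 0.0537

0.0537
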